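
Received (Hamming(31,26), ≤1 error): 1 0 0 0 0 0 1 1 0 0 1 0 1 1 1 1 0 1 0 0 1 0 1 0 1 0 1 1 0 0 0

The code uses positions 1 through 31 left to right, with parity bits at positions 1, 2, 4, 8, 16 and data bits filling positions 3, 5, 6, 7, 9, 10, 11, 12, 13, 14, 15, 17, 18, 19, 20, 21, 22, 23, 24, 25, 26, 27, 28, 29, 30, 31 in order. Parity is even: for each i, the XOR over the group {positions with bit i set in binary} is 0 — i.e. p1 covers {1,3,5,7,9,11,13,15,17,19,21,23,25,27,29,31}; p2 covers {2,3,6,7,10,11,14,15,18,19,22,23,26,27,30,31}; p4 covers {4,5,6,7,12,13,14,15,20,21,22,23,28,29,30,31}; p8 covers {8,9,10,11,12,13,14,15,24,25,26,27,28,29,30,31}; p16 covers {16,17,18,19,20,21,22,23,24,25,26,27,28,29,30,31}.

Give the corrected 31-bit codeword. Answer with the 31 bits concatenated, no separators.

s1 (pos 1,3,5,7,9,11,13,15,17,19,21,23,25,27,29,31): 1⊕0⊕0⊕1⊕0⊕1⊕1⊕1⊕0⊕0⊕1⊕1⊕1⊕1⊕0⊕0 = 1
s2 (pos 2,3,6,7,10,11,14,15,18,19,22,23,26,27,30,31): 0⊕0⊕0⊕1⊕0⊕1⊕1⊕1⊕1⊕0⊕0⊕1⊕0⊕1⊕0⊕0 = 1
s4 (pos 4,5,6,7,12,13,14,15,20,21,22,23,28,29,30,31): 0⊕0⊕0⊕1⊕0⊕1⊕1⊕1⊕0⊕1⊕0⊕1⊕1⊕0⊕0⊕0 = 1
s8 (pos 8,9,10,11,12,13,14,15,24,25,26,27,28,29,30,31): 1⊕0⊕0⊕1⊕0⊕1⊕1⊕1⊕0⊕1⊕0⊕1⊕1⊕0⊕0⊕0 = 0
s16 (pos 16,17,18,19,20,21,22,23,24,25,26,27,28,29,30,31): 1⊕0⊕1⊕0⊕0⊕1⊕0⊕1⊕0⊕1⊕0⊕1⊕1⊕0⊕0⊕0 = 1
Syndrome s16…s1 = 10111 → error at position 23.
Flip position 23: 1000001100101111010010101011000 → 1000001100101111010010001011000

1000001100101111010010001011000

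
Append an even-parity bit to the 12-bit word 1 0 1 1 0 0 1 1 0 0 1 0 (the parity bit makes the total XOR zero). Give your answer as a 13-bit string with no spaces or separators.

XOR of the 12 data bits: 1⊕0⊕1⊕1⊕0⊕0⊕1⊕1⊕0⊕0⊕1⊕0 = 0
Parity bit = 0 (so all 13 bits XOR to 0).

1011001100100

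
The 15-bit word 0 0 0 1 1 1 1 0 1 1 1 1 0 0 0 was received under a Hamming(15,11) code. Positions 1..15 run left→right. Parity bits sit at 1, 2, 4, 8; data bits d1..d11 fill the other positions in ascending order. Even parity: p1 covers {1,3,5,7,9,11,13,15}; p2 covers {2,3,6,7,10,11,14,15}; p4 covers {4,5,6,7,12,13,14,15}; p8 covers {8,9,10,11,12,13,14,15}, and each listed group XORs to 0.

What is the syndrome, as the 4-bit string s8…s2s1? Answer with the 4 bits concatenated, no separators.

0100

s1 (pos 1,3,5,7,9,11,13,15): 0⊕0⊕1⊕1⊕1⊕1⊕0⊕0 = 0
s2 (pos 2,3,6,7,10,11,14,15): 0⊕0⊕1⊕1⊕1⊕1⊕0⊕0 = 0
s4 (pos 4,5,6,7,12,13,14,15): 1⊕1⊕1⊕1⊕1⊕0⊕0⊕0 = 1
s8 (pos 8,9,10,11,12,13,14,15): 0⊕1⊕1⊕1⊕1⊕0⊕0⊕0 = 0
Syndrome s8…s1 = 0100 → error at position 4.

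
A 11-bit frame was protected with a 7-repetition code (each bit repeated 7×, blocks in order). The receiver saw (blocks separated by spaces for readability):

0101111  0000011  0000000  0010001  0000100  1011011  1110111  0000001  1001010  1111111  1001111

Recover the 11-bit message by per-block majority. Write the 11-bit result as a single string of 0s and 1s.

10000110011

Block 1 (0101111): 5 ones → 1
Block 2 (0000011): 2 ones → 0
Block 3 (0000000): 0 ones → 0
Block 4 (0010001): 2 ones → 0
Block 5 (0000100): 1 one → 0
Block 6 (1011011): 5 ones → 1
Block 7 (1110111): 6 ones → 1
Block 8 (0000001): 1 one → 0
Block 9 (1001010): 3 ones → 0
Block 10 (1111111): 7 ones → 1
Block 11 (1001111): 5 ones → 1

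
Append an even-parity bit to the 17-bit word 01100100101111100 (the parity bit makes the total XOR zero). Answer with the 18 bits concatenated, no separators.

XOR of the 17 data bits: 0⊕1⊕1⊕0⊕0⊕1⊕0⊕0⊕1⊕0⊕1⊕1⊕1⊕1⊕1⊕0⊕0 = 1
Parity bit = 1 (so all 18 bits XOR to 0).

011001001011111001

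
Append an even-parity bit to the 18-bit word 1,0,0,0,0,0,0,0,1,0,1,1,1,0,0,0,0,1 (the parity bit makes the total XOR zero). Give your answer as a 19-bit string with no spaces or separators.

XOR of the 18 data bits: 1⊕0⊕0⊕0⊕0⊕0⊕0⊕0⊕1⊕0⊕1⊕1⊕1⊕0⊕0⊕0⊕0⊕1 = 0
Parity bit = 0 (so all 19 bits XOR to 0).

1000000010111000010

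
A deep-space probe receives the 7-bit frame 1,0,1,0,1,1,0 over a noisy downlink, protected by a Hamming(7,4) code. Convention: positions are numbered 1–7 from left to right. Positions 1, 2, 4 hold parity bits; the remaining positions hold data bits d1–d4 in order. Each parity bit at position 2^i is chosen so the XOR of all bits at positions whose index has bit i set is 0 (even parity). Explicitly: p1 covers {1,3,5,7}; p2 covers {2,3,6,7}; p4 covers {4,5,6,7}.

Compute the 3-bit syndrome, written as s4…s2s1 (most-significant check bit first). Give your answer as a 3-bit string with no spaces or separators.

s1 (pos 1,3,5,7): 1⊕1⊕1⊕0 = 1
s2 (pos 2,3,6,7): 0⊕1⊕1⊕0 = 0
s4 (pos 4,5,6,7): 0⊕1⊕1⊕0 = 0
Syndrome s4…s1 = 001 → error at position 1.

001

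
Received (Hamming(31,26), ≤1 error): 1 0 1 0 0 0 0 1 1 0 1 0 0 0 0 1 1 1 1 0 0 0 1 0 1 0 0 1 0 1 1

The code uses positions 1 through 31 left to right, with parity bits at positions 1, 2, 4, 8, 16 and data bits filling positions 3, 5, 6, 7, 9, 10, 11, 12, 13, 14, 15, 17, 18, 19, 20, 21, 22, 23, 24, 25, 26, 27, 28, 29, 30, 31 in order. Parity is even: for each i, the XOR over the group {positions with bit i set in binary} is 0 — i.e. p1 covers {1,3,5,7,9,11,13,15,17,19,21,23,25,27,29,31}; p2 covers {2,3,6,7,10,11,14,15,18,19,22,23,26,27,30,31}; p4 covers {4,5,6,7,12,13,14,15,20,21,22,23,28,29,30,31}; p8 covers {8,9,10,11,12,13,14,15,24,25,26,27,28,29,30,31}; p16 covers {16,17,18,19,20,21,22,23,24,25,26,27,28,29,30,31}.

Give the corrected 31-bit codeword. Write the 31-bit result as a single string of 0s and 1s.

1010000110100001111000101011011

s1 (pos 1,3,5,7,9,11,13,15,17,19,21,23,25,27,29,31): 1⊕1⊕0⊕0⊕1⊕1⊕0⊕0⊕1⊕1⊕0⊕1⊕1⊕0⊕0⊕1 = 1
s2 (pos 2,3,6,7,10,11,14,15,18,19,22,23,26,27,30,31): 0⊕1⊕0⊕0⊕0⊕1⊕0⊕0⊕1⊕1⊕0⊕1⊕0⊕0⊕1⊕1 = 1
s4 (pos 4,5,6,7,12,13,14,15,20,21,22,23,28,29,30,31): 0⊕0⊕0⊕0⊕0⊕0⊕0⊕0⊕0⊕0⊕0⊕1⊕1⊕0⊕1⊕1 = 0
s8 (pos 8,9,10,11,12,13,14,15,24,25,26,27,28,29,30,31): 1⊕1⊕0⊕1⊕0⊕0⊕0⊕0⊕0⊕1⊕0⊕0⊕1⊕0⊕1⊕1 = 1
s16 (pos 16,17,18,19,20,21,22,23,24,25,26,27,28,29,30,31): 1⊕1⊕1⊕1⊕0⊕0⊕0⊕1⊕0⊕1⊕0⊕0⊕1⊕0⊕1⊕1 = 1
Syndrome s16…s1 = 11011 → error at position 27.
Flip position 27: 1010000110100001111000101001011 → 1010000110100001111000101011011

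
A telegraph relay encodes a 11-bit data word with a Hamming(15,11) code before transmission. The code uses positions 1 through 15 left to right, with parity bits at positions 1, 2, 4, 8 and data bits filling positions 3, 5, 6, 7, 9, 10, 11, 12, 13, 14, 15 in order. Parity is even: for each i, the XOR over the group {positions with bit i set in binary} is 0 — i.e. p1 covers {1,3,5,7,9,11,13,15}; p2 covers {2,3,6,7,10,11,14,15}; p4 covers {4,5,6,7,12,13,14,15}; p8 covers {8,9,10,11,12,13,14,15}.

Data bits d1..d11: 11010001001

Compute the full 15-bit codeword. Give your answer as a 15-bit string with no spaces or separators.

Place data at non-parity positions: p1 p2 1 p4 1 0 1 p8 0 0 0 1 0 0 1
p1 (pos 1,3,5,7,9,11,13,15): XOR of data positions = 1⊕1⊕1⊕0⊕0⊕0⊕1 = 0
p2 (pos 2,3,6,7,10,11,14,15): XOR of data positions = 1⊕0⊕1⊕0⊕0⊕0⊕1 = 1
p4 (pos 4,5,6,7,12,13,14,15): XOR of data positions = 1⊕0⊕1⊕1⊕0⊕0⊕1 = 0
p8 (pos 8,9,10,11,12,13,14,15): XOR of data positions = 0⊕0⊕0⊕1⊕0⊕0⊕1 = 0
Codeword: 011010100001001

011010100001001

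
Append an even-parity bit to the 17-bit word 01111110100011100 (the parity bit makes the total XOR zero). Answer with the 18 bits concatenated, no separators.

XOR of the 17 data bits: 0⊕1⊕1⊕1⊕1⊕1⊕1⊕0⊕1⊕0⊕0⊕0⊕1⊕1⊕1⊕0⊕0 = 0
Parity bit = 0 (so all 18 bits XOR to 0).

011111101000111000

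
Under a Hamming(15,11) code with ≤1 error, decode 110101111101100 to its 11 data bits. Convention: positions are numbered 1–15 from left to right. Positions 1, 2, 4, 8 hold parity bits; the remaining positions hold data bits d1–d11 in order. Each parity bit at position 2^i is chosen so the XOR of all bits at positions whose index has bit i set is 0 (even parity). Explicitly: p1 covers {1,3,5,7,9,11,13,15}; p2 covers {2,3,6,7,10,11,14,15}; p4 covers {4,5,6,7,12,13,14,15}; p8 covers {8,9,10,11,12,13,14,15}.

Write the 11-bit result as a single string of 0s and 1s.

00111100100

s1 (pos 1,3,5,7,9,11,13,15): 1⊕0⊕0⊕1⊕1⊕0⊕1⊕0 = 0
s2 (pos 2,3,6,7,10,11,14,15): 1⊕0⊕1⊕1⊕1⊕0⊕0⊕0 = 0
s4 (pos 4,5,6,7,12,13,14,15): 1⊕0⊕1⊕1⊕1⊕1⊕0⊕0 = 1
s8 (pos 8,9,10,11,12,13,14,15): 1⊕1⊕1⊕0⊕1⊕1⊕0⊕0 = 1
Syndrome s8…s1 = 1100 → error at position 12.
Flip position 12: 110101111101100 → 110101111100100
Read data bits from positions 3,5,6,7,9,10,11,12,13,14,15: 00111100100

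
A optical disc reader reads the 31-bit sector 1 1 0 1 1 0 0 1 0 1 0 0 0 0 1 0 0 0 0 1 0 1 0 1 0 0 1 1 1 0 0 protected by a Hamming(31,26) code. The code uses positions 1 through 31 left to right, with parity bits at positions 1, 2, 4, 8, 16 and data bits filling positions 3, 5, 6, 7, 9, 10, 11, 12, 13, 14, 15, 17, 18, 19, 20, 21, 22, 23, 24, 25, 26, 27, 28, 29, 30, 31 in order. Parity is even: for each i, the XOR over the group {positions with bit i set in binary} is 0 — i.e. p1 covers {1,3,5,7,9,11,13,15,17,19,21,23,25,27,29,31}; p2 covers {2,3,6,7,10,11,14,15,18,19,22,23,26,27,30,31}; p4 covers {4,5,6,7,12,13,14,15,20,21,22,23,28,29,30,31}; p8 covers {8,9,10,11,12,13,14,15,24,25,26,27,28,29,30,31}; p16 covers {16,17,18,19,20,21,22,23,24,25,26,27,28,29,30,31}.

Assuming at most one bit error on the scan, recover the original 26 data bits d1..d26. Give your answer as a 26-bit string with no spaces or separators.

01000100000000101010011100

s1 (pos 1,3,5,7,9,11,13,15,17,19,21,23,25,27,29,31): 1⊕0⊕1⊕0⊕0⊕0⊕0⊕1⊕0⊕0⊕0⊕0⊕0⊕1⊕1⊕0 = 1
s2 (pos 2,3,6,7,10,11,14,15,18,19,22,23,26,27,30,31): 1⊕0⊕0⊕0⊕1⊕0⊕0⊕1⊕0⊕0⊕1⊕0⊕0⊕1⊕0⊕0 = 1
s4 (pos 4,5,6,7,12,13,14,15,20,21,22,23,28,29,30,31): 1⊕1⊕0⊕0⊕0⊕0⊕0⊕1⊕1⊕0⊕1⊕0⊕1⊕1⊕0⊕0 = 1
s8 (pos 8,9,10,11,12,13,14,15,24,25,26,27,28,29,30,31): 1⊕0⊕1⊕0⊕0⊕0⊕0⊕1⊕1⊕0⊕0⊕1⊕1⊕1⊕0⊕0 = 1
s16 (pos 16,17,18,19,20,21,22,23,24,25,26,27,28,29,30,31): 0⊕0⊕0⊕0⊕1⊕0⊕1⊕0⊕1⊕0⊕0⊕1⊕1⊕1⊕0⊕0 = 0
Syndrome s16…s1 = 01111 → error at position 15.
Flip position 15: 1101100101000010000101010011100 → 1101100101000000000101010011100
Read data bits from positions 3,5,6,7,9,10,11,12,13,14,15,17,18,19,20,21,22,23,24,25,26,27,28,29,30,31: 01000100000000101010011100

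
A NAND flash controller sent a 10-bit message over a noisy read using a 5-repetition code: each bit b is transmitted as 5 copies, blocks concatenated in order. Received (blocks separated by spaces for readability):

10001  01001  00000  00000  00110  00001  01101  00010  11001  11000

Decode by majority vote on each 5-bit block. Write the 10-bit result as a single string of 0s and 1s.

Block 1 (10001): 2 ones → 0
Block 2 (01001): 2 ones → 0
Block 3 (00000): 0 ones → 0
Block 4 (00000): 0 ones → 0
Block 5 (00110): 2 ones → 0
Block 6 (00001): 1 one → 0
Block 7 (01101): 3 ones → 1
Block 8 (00010): 1 one → 0
Block 9 (11001): 3 ones → 1
Block 10 (11000): 2 ones → 0

0000001010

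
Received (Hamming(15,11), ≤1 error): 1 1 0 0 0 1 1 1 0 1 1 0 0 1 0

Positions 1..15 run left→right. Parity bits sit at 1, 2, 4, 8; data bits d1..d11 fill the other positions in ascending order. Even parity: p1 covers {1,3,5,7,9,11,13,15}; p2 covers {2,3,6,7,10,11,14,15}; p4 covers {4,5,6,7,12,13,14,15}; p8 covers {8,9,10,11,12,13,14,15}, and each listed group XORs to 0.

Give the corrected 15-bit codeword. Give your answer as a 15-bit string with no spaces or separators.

110011110110010

s1 (pos 1,3,5,7,9,11,13,15): 1⊕0⊕0⊕1⊕0⊕1⊕0⊕0 = 1
s2 (pos 2,3,6,7,10,11,14,15): 1⊕0⊕1⊕1⊕1⊕1⊕1⊕0 = 0
s4 (pos 4,5,6,7,12,13,14,15): 0⊕0⊕1⊕1⊕0⊕0⊕1⊕0 = 1
s8 (pos 8,9,10,11,12,13,14,15): 1⊕0⊕1⊕1⊕0⊕0⊕1⊕0 = 0
Syndrome s8…s1 = 0101 → error at position 5.
Flip position 5: 110001110110010 → 110011110110010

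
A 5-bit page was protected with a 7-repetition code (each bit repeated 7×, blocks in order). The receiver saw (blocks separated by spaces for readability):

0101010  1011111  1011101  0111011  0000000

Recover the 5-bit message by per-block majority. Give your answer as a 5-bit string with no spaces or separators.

01110

Block 1 (0101010): 3 ones → 0
Block 2 (1011111): 6 ones → 1
Block 3 (1011101): 5 ones → 1
Block 4 (0111011): 5 ones → 1
Block 5 (0000000): 0 ones → 0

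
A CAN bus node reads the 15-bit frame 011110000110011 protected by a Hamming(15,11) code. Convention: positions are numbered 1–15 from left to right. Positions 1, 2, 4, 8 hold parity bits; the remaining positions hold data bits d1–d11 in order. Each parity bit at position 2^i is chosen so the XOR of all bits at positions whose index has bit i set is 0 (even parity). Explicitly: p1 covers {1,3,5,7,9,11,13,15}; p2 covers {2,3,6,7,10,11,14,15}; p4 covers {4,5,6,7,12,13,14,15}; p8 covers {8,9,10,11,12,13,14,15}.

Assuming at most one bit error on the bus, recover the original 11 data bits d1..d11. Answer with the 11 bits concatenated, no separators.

11000110011

s1 (pos 1,3,5,7,9,11,13,15): 0⊕1⊕1⊕0⊕0⊕1⊕0⊕1 = 0
s2 (pos 2,3,6,7,10,11,14,15): 1⊕1⊕0⊕0⊕1⊕1⊕1⊕1 = 0
s4 (pos 4,5,6,7,12,13,14,15): 1⊕1⊕0⊕0⊕0⊕0⊕1⊕1 = 0
s8 (pos 8,9,10,11,12,13,14,15): 0⊕0⊕1⊕1⊕0⊕0⊕1⊕1 = 0
Syndrome s8…s1 = 0000 → no error.
Read data bits from positions 3,5,6,7,9,10,11,12,13,14,15: 11000110011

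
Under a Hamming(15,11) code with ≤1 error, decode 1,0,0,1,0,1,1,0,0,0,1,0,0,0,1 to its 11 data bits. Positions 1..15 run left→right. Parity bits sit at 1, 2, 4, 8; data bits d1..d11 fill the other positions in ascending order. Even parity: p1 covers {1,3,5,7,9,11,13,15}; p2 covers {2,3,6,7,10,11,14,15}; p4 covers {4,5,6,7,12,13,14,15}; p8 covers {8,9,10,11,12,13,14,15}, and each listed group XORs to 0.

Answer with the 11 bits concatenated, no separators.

s1 (pos 1,3,5,7,9,11,13,15): 1⊕0⊕0⊕1⊕0⊕1⊕0⊕1 = 0
s2 (pos 2,3,6,7,10,11,14,15): 0⊕0⊕1⊕1⊕0⊕1⊕0⊕1 = 0
s4 (pos 4,5,6,7,12,13,14,15): 1⊕0⊕1⊕1⊕0⊕0⊕0⊕1 = 0
s8 (pos 8,9,10,11,12,13,14,15): 0⊕0⊕0⊕1⊕0⊕0⊕0⊕1 = 0
Syndrome s8…s1 = 0000 → no error.
Read data bits from positions 3,5,6,7,9,10,11,12,13,14,15: 00110010001

00110010001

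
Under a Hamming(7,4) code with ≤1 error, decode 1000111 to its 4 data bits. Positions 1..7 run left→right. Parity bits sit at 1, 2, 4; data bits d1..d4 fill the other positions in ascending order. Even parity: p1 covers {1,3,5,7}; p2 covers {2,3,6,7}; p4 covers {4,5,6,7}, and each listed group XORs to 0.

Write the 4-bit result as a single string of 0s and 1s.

0011

s1 (pos 1,3,5,7): 1⊕0⊕1⊕1 = 1
s2 (pos 2,3,6,7): 0⊕0⊕1⊕1 = 0
s4 (pos 4,5,6,7): 0⊕1⊕1⊕1 = 1
Syndrome s4…s1 = 101 → error at position 5.
Flip position 5: 1000111 → 1000011
Read data bits from positions 3,5,6,7: 0011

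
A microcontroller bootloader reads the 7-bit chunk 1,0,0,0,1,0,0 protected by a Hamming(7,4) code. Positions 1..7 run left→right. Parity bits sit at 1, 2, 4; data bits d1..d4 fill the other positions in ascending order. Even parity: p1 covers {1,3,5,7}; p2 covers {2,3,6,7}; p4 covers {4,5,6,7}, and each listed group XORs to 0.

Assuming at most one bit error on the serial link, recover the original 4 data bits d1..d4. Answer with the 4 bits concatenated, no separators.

0100

s1 (pos 1,3,5,7): 1⊕0⊕1⊕0 = 0
s2 (pos 2,3,6,7): 0⊕0⊕0⊕0 = 0
s4 (pos 4,5,6,7): 0⊕1⊕0⊕0 = 1
Syndrome s4…s1 = 100 → error at position 4.
Flip position 4: 1000100 → 1001100
Read data bits from positions 3,5,6,7: 0100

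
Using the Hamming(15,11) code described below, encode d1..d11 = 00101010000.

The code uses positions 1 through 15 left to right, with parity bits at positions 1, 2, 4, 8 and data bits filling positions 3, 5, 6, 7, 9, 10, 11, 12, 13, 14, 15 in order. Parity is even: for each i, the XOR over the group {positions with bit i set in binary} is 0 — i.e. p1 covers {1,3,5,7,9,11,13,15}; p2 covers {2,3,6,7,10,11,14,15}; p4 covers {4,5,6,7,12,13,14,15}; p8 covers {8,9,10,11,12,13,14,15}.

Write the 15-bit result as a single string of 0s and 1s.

Place data at non-parity positions: p1 p2 0 p4 0 1 0 p8 1 0 1 0 0 0 0
p1 (pos 1,3,5,7,9,11,13,15): XOR of data positions = 0⊕0⊕0⊕1⊕1⊕0⊕0 = 0
p2 (pos 2,3,6,7,10,11,14,15): XOR of data positions = 0⊕1⊕0⊕0⊕1⊕0⊕0 = 0
p4 (pos 4,5,6,7,12,13,14,15): XOR of data positions = 0⊕1⊕0⊕0⊕0⊕0⊕0 = 1
p8 (pos 8,9,10,11,12,13,14,15): XOR of data positions = 1⊕0⊕1⊕0⊕0⊕0⊕0 = 0
Codeword: 000101001010000

000101001010000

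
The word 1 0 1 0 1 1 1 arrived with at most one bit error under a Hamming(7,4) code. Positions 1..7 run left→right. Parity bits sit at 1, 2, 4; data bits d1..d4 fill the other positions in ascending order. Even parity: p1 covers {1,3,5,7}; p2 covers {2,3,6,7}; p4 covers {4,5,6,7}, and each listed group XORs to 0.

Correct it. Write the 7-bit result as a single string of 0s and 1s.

1010101

s1 (pos 1,3,5,7): 1⊕1⊕1⊕1 = 0
s2 (pos 2,3,6,7): 0⊕1⊕1⊕1 = 1
s4 (pos 4,5,6,7): 0⊕1⊕1⊕1 = 1
Syndrome s4…s1 = 110 → error at position 6.
Flip position 6: 1010111 → 1010101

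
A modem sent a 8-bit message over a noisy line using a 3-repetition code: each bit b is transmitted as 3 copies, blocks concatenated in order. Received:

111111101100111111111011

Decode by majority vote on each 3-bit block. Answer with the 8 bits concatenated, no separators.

Block 1 (111): 3 ones → 1
Block 2 (111): 3 ones → 1
Block 3 (101): 2 ones → 1
Block 4 (100): 1 one → 0
Block 5 (111): 3 ones → 1
Block 6 (111): 3 ones → 1
Block 7 (111): 3 ones → 1
Block 8 (011): 2 ones → 1

11101111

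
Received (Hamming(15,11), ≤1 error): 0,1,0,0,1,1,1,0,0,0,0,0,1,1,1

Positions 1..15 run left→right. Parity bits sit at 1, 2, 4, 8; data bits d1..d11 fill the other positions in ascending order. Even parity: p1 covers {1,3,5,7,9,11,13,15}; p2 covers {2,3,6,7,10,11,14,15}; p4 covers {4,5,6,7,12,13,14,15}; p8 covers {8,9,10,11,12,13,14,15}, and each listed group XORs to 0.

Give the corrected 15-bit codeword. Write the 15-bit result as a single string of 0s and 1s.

010011100100111

s1 (pos 1,3,5,7,9,11,13,15): 0⊕0⊕1⊕1⊕0⊕0⊕1⊕1 = 0
s2 (pos 2,3,6,7,10,11,14,15): 1⊕0⊕1⊕1⊕0⊕0⊕1⊕1 = 1
s4 (pos 4,5,6,7,12,13,14,15): 0⊕1⊕1⊕1⊕0⊕1⊕1⊕1 = 0
s8 (pos 8,9,10,11,12,13,14,15): 0⊕0⊕0⊕0⊕0⊕1⊕1⊕1 = 1
Syndrome s8…s1 = 1010 → error at position 10.
Flip position 10: 010011100000111 → 010011100100111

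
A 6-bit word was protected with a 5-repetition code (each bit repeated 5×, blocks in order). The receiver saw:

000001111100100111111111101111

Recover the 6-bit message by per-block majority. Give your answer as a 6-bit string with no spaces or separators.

010111

Block 1 (00000): 0 ones → 0
Block 2 (11111): 5 ones → 1
Block 3 (00100): 1 one → 0
Block 4 (11111): 5 ones → 1
Block 5 (11111): 5 ones → 1
Block 6 (01111): 4 ones → 1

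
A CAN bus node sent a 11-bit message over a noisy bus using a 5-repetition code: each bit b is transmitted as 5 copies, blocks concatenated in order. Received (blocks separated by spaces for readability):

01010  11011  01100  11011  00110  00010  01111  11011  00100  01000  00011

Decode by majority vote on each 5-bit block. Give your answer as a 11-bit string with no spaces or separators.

01010011000

Block 1 (01010): 2 ones → 0
Block 2 (11011): 4 ones → 1
Block 3 (01100): 2 ones → 0
Block 4 (11011): 4 ones → 1
Block 5 (00110): 2 ones → 0
Block 6 (00010): 1 one → 0
Block 7 (01111): 4 ones → 1
Block 8 (11011): 4 ones → 1
Block 9 (00100): 1 one → 0
Block 10 (01000): 1 one → 0
Block 11 (00011): 2 ones → 0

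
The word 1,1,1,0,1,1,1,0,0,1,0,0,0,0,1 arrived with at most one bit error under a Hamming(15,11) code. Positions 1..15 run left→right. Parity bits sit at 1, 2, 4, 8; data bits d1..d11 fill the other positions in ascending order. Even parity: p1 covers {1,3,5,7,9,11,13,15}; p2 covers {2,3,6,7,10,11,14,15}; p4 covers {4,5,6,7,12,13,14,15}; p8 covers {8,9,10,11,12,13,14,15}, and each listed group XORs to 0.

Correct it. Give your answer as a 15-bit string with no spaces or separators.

011011100100001

s1 (pos 1,3,5,7,9,11,13,15): 1⊕1⊕1⊕1⊕0⊕0⊕0⊕1 = 1
s2 (pos 2,3,6,7,10,11,14,15): 1⊕1⊕1⊕1⊕1⊕0⊕0⊕1 = 0
s4 (pos 4,5,6,7,12,13,14,15): 0⊕1⊕1⊕1⊕0⊕0⊕0⊕1 = 0
s8 (pos 8,9,10,11,12,13,14,15): 0⊕0⊕1⊕0⊕0⊕0⊕0⊕1 = 0
Syndrome s8…s1 = 0001 → error at position 1.
Flip position 1: 111011100100001 → 011011100100001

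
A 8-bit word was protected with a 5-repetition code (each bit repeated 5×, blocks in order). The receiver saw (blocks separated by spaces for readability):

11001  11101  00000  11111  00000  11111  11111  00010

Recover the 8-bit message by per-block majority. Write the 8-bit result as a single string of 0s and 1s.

Block 1 (11001): 3 ones → 1
Block 2 (11101): 4 ones → 1
Block 3 (00000): 0 ones → 0
Block 4 (11111): 5 ones → 1
Block 5 (00000): 0 ones → 0
Block 6 (11111): 5 ones → 1
Block 7 (11111): 5 ones → 1
Block 8 (00010): 1 one → 0

11010110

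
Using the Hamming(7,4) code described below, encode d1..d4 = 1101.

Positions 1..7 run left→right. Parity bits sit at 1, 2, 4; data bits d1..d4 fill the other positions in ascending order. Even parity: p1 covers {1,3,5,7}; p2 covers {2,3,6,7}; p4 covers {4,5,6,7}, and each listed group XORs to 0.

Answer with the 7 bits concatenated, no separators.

Place data at non-parity positions: p1 p2 1 p4 1 0 1
p1 (pos 1,3,5,7): XOR of data positions = 1⊕1⊕1 = 1
p2 (pos 2,3,6,7): XOR of data positions = 1⊕0⊕1 = 0
p4 (pos 4,5,6,7): XOR of data positions = 1⊕0⊕1 = 0
Codeword: 1010101

1010101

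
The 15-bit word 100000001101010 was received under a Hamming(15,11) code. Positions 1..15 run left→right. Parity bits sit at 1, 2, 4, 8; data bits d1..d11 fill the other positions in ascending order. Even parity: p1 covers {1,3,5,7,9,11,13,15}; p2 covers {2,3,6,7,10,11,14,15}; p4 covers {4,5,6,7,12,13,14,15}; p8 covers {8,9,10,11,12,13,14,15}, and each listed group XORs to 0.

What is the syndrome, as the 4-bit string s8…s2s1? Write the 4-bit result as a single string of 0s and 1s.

s1 (pos 1,3,5,7,9,11,13,15): 1⊕0⊕0⊕0⊕1⊕0⊕0⊕0 = 0
s2 (pos 2,3,6,7,10,11,14,15): 0⊕0⊕0⊕0⊕1⊕0⊕1⊕0 = 0
s4 (pos 4,5,6,7,12,13,14,15): 0⊕0⊕0⊕0⊕1⊕0⊕1⊕0 = 0
s8 (pos 8,9,10,11,12,13,14,15): 0⊕1⊕1⊕0⊕1⊕0⊕1⊕0 = 0
Syndrome s8…s1 = 0000 → no error.

0000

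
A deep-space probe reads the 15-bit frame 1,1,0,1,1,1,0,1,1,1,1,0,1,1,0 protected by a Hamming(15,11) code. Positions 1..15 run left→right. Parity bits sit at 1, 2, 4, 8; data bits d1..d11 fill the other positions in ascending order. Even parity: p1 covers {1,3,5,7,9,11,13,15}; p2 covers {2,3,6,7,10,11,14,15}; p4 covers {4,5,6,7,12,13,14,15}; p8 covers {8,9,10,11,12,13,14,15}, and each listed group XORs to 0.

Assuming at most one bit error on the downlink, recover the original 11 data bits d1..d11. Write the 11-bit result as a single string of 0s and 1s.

01111110110

s1 (pos 1,3,5,7,9,11,13,15): 1⊕0⊕1⊕0⊕1⊕1⊕1⊕0 = 1
s2 (pos 2,3,6,7,10,11,14,15): 1⊕0⊕1⊕0⊕1⊕1⊕1⊕0 = 1
s4 (pos 4,5,6,7,12,13,14,15): 1⊕1⊕1⊕0⊕0⊕1⊕1⊕0 = 1
s8 (pos 8,9,10,11,12,13,14,15): 1⊕1⊕1⊕1⊕0⊕1⊕1⊕0 = 0
Syndrome s8…s1 = 0111 → error at position 7.
Flip position 7: 110111011110110 → 110111111110110
Read data bits from positions 3,5,6,7,9,10,11,12,13,14,15: 01111110110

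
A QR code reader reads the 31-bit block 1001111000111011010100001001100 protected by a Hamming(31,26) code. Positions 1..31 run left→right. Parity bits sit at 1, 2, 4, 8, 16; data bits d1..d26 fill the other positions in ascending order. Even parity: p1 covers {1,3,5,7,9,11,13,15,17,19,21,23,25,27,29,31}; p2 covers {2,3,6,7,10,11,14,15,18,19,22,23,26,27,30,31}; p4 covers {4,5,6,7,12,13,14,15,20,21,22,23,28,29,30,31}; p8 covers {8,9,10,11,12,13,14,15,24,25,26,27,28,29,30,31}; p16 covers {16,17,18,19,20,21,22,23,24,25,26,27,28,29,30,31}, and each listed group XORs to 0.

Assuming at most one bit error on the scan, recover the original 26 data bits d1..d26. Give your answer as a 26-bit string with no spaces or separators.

s1 (pos 1,3,5,7,9,11,13,15,17,19,21,23,25,27,29,31): 1⊕0⊕1⊕1⊕0⊕1⊕1⊕1⊕0⊕0⊕0⊕0⊕1⊕0⊕1⊕0 = 0
s2 (pos 2,3,6,7,10,11,14,15,18,19,22,23,26,27,30,31): 0⊕0⊕1⊕1⊕0⊕1⊕0⊕1⊕1⊕0⊕0⊕0⊕0⊕0⊕0⊕0 = 1
s4 (pos 4,5,6,7,12,13,14,15,20,21,22,23,28,29,30,31): 1⊕1⊕1⊕1⊕1⊕1⊕0⊕1⊕1⊕0⊕0⊕0⊕1⊕1⊕0⊕0 = 0
s8 (pos 8,9,10,11,12,13,14,15,24,25,26,27,28,29,30,31): 0⊕0⊕0⊕1⊕1⊕1⊕0⊕1⊕0⊕1⊕0⊕0⊕1⊕1⊕0⊕0 = 1
s16 (pos 16,17,18,19,20,21,22,23,24,25,26,27,28,29,30,31): 1⊕0⊕1⊕0⊕1⊕0⊕0⊕0⊕0⊕1⊕0⊕0⊕1⊕1⊕0⊕0 = 0
Syndrome s16…s1 = 01010 → error at position 10.
Flip position 10: 1001111000111011010100001001100 → 1001111001111011010100001001100
Read data bits from positions 3,5,6,7,9,10,11,12,13,14,15,17,18,19,20,21,22,23,24,25,26,27,28,29,30,31: 01110111101010100001001100

01110111101010100001001100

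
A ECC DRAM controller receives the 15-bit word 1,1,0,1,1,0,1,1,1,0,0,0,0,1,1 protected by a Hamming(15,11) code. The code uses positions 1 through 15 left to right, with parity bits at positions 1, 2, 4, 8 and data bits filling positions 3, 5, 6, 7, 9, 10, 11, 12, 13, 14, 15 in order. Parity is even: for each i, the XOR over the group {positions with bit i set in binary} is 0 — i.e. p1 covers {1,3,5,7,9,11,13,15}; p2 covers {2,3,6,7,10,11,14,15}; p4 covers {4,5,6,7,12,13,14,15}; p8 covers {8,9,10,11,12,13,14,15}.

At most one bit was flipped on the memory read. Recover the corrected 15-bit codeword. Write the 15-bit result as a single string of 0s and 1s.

s1 (pos 1,3,5,7,9,11,13,15): 1⊕0⊕1⊕1⊕1⊕0⊕0⊕1 = 1
s2 (pos 2,3,6,7,10,11,14,15): 1⊕0⊕0⊕1⊕0⊕0⊕1⊕1 = 0
s4 (pos 4,5,6,7,12,13,14,15): 1⊕1⊕0⊕1⊕0⊕0⊕1⊕1 = 1
s8 (pos 8,9,10,11,12,13,14,15): 1⊕1⊕0⊕0⊕0⊕0⊕1⊕1 = 0
Syndrome s8…s1 = 0101 → error at position 5.
Flip position 5: 110110111000011 → 110100111000011

110100111000011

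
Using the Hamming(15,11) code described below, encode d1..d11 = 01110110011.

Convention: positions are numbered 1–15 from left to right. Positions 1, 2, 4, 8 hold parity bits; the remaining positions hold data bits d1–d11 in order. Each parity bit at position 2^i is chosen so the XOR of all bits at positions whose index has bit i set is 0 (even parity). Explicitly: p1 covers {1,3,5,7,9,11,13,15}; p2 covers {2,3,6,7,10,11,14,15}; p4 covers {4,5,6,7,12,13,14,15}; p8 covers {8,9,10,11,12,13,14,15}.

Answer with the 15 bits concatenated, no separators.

Place data at non-parity positions: p1 p2 0 p4 1 1 1 p8 0 1 1 0 0 1 1
p1 (pos 1,3,5,7,9,11,13,15): XOR of data positions = 0⊕1⊕1⊕0⊕1⊕0⊕1 = 0
p2 (pos 2,3,6,7,10,11,14,15): XOR of data positions = 0⊕1⊕1⊕1⊕1⊕1⊕1 = 0
p4 (pos 4,5,6,7,12,13,14,15): XOR of data positions = 1⊕1⊕1⊕0⊕0⊕1⊕1 = 1
p8 (pos 8,9,10,11,12,13,14,15): XOR of data positions = 0⊕1⊕1⊕0⊕0⊕1⊕1 = 0
Codeword: 000111100110011

000111100110011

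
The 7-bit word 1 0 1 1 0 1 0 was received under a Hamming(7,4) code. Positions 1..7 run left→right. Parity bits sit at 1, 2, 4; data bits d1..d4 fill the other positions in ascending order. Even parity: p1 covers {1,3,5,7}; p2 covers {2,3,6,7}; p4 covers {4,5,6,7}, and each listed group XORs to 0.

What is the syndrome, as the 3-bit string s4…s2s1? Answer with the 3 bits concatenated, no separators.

s1 (pos 1,3,5,7): 1⊕1⊕0⊕0 = 0
s2 (pos 2,3,6,7): 0⊕1⊕1⊕0 = 0
s4 (pos 4,5,6,7): 1⊕0⊕1⊕0 = 0
Syndrome s4…s1 = 000 → no error.

000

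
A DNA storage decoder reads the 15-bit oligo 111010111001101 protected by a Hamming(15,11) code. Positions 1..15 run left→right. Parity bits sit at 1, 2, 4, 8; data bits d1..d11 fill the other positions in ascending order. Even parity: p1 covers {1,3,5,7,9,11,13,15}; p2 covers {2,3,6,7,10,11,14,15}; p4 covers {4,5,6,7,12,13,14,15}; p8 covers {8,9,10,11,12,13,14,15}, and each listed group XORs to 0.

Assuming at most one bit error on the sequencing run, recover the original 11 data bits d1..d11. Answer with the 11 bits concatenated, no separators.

11011001001

s1 (pos 1,3,5,7,9,11,13,15): 1⊕1⊕1⊕1⊕1⊕0⊕1⊕1 = 1
s2 (pos 2,3,6,7,10,11,14,15): 1⊕1⊕0⊕1⊕0⊕0⊕0⊕1 = 0
s4 (pos 4,5,6,7,12,13,14,15): 0⊕1⊕0⊕1⊕1⊕1⊕0⊕1 = 1
s8 (pos 8,9,10,11,12,13,14,15): 1⊕1⊕0⊕0⊕1⊕1⊕0⊕1 = 1
Syndrome s8…s1 = 1101 → error at position 13.
Flip position 13: 111010111001101 → 111010111001001
Read data bits from positions 3,5,6,7,9,10,11,12,13,14,15: 11011001001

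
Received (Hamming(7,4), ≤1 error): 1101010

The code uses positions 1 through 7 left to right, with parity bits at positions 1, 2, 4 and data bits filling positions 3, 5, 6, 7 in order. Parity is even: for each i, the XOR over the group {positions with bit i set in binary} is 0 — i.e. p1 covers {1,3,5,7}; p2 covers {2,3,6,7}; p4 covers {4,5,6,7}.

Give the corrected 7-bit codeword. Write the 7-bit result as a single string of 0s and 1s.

0101010

s1 (pos 1,3,5,7): 1⊕0⊕0⊕0 = 1
s2 (pos 2,3,6,7): 1⊕0⊕1⊕0 = 0
s4 (pos 4,5,6,7): 1⊕0⊕1⊕0 = 0
Syndrome s4…s1 = 001 → error at position 1.
Flip position 1: 1101010 → 0101010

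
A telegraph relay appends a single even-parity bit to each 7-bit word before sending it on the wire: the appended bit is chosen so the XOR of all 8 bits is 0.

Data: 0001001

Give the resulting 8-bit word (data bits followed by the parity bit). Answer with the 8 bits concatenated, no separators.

XOR of the 7 data bits: 0⊕0⊕0⊕1⊕0⊕0⊕1 = 0
Parity bit = 0 (so all 8 bits XOR to 0).

00010010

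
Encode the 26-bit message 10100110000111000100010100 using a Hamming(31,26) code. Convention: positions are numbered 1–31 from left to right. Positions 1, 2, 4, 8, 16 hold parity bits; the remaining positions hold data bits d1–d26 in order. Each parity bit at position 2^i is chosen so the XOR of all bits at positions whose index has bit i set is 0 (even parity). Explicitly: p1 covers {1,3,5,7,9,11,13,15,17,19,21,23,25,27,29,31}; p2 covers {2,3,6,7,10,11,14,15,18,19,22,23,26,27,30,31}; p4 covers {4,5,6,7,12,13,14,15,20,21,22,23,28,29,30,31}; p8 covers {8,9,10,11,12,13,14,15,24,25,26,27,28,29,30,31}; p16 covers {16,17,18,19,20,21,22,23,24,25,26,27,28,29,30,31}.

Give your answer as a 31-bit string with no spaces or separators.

Place data at non-parity positions: p1 p2 1 p4 0 1 0 p8 0 1 1 0 0 0 0 p16 1 1 1 0 0 0 1 0 0 0 1 0 1 0 0
p1 (pos 1,3,5,7,9,11,13,15,17,19,21,23,25,27,29,31): XOR of data positions = 1⊕0⊕0⊕0⊕1⊕0⊕0⊕1⊕1⊕0⊕1⊕0⊕1⊕1⊕0 = 1
p2 (pos 2,3,6,7,10,11,14,15,18,19,22,23,26,27,30,31): XOR of data positions = 1⊕1⊕0⊕1⊕1⊕0⊕0⊕1⊕1⊕0⊕1⊕0⊕1⊕0⊕0 = 0
p4 (pos 4,5,6,7,12,13,14,15,20,21,22,23,28,29,30,31): XOR of data positions = 0⊕1⊕0⊕0⊕0⊕0⊕0⊕0⊕0⊕0⊕1⊕0⊕1⊕0⊕0 = 1
p8 (pos 8,9,10,11,12,13,14,15,24,25,26,27,28,29,30,31): XOR of data positions = 0⊕1⊕1⊕0⊕0⊕0⊕0⊕0⊕0⊕0⊕1⊕0⊕1⊕0⊕0 = 0
p16 (pos 16,17,18,19,20,21,22,23,24,25,26,27,28,29,30,31): XOR of data positions = 1⊕1⊕1⊕0⊕0⊕0⊕1⊕0⊕0⊕0⊕1⊕0⊕1⊕0⊕0 = 0
Codeword: 1011010001100000111000100010100

1011010001100000111000100010100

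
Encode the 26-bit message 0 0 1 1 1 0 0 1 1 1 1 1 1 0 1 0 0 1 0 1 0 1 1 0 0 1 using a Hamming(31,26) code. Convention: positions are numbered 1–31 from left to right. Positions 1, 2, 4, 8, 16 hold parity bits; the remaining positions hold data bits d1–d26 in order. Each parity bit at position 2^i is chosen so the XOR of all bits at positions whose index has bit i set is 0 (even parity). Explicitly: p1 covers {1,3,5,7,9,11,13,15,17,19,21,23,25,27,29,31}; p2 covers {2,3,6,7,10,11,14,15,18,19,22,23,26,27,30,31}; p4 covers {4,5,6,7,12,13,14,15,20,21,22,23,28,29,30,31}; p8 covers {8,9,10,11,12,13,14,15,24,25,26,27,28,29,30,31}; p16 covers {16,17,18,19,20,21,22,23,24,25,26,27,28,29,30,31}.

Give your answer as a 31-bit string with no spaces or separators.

1000011110011110110100101011001

Place data at non-parity positions: p1 p2 0 p4 0 1 1 p8 1 0 0 1 1 1 1 p16 1 1 0 1 0 0 1 0 1 0 1 1 0 0 1
p1 (pos 1,3,5,7,9,11,13,15,17,19,21,23,25,27,29,31): XOR of data positions = 0⊕0⊕1⊕1⊕0⊕1⊕1⊕1⊕0⊕0⊕1⊕1⊕1⊕0⊕1 = 1
p2 (pos 2,3,6,7,10,11,14,15,18,19,22,23,26,27,30,31): XOR of data positions = 0⊕1⊕1⊕0⊕0⊕1⊕1⊕1⊕0⊕0⊕1⊕0⊕1⊕0⊕1 = 0
p4 (pos 4,5,6,7,12,13,14,15,20,21,22,23,28,29,30,31): XOR of data positions = 0⊕1⊕1⊕1⊕1⊕1⊕1⊕1⊕0⊕0⊕1⊕1⊕0⊕0⊕1 = 0
p8 (pos 8,9,10,11,12,13,14,15,24,25,26,27,28,29,30,31): XOR of data positions = 1⊕0⊕0⊕1⊕1⊕1⊕1⊕0⊕1⊕0⊕1⊕1⊕0⊕0⊕1 = 1
p16 (pos 16,17,18,19,20,21,22,23,24,25,26,27,28,29,30,31): XOR of data positions = 1⊕1⊕0⊕1⊕0⊕0⊕1⊕0⊕1⊕0⊕1⊕1⊕0⊕0⊕1 = 0
Codeword: 1000011110011110110100101011001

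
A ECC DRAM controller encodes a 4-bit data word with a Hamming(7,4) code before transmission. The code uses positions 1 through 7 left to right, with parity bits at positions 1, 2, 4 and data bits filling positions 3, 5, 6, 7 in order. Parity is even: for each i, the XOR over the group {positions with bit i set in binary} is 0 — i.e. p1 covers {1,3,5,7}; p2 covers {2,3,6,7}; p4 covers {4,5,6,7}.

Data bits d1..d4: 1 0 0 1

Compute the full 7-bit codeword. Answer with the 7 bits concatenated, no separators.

Place data at non-parity positions: p1 p2 1 p4 0 0 1
p1 (pos 1,3,5,7): XOR of data positions = 1⊕0⊕1 = 0
p2 (pos 2,3,6,7): XOR of data positions = 1⊕0⊕1 = 0
p4 (pos 4,5,6,7): XOR of data positions = 0⊕0⊕1 = 1
Codeword: 0011001

0011001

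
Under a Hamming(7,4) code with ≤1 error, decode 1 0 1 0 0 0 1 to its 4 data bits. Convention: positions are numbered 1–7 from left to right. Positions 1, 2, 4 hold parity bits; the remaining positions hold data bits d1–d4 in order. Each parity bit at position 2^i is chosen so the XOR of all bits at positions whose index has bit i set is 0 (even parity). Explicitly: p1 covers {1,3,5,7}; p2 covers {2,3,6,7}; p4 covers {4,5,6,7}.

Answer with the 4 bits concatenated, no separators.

s1 (pos 1,3,5,7): 1⊕1⊕0⊕1 = 1
s2 (pos 2,3,6,7): 0⊕1⊕0⊕1 = 0
s4 (pos 4,5,6,7): 0⊕0⊕0⊕1 = 1
Syndrome s4…s1 = 101 → error at position 5.
Flip position 5: 1010001 → 1010101
Read data bits from positions 3,5,6,7: 1101

1101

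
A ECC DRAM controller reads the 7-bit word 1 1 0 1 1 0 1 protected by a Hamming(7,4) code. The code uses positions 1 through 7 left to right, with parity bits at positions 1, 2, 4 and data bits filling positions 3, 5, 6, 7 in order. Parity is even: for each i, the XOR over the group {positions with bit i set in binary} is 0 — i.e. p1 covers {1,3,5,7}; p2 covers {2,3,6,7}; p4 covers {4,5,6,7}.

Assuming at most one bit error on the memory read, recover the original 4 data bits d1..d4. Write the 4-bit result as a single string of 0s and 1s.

0001

s1 (pos 1,3,5,7): 1⊕0⊕1⊕1 = 1
s2 (pos 2,3,6,7): 1⊕0⊕0⊕1 = 0
s4 (pos 4,5,6,7): 1⊕1⊕0⊕1 = 1
Syndrome s4…s1 = 101 → error at position 5.
Flip position 5: 1101101 → 1101001
Read data bits from positions 3,5,6,7: 0001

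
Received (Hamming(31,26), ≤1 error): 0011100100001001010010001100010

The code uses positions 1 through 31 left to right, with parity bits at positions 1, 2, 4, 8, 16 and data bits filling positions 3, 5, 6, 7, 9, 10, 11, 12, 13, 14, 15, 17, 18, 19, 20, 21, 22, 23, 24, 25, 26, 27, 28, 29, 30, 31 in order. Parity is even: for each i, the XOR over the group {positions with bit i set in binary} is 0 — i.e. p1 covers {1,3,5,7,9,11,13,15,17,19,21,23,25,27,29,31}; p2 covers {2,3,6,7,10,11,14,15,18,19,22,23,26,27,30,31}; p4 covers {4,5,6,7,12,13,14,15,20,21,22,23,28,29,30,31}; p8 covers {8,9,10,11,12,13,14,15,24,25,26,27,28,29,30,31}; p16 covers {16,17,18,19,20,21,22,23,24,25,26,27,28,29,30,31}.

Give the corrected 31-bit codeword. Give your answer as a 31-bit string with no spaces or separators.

s1 (pos 1,3,5,7,9,11,13,15,17,19,21,23,25,27,29,31): 0⊕1⊕1⊕0⊕0⊕0⊕1⊕0⊕0⊕0⊕1⊕0⊕1⊕0⊕0⊕0 = 1
s2 (pos 2,3,6,7,10,11,14,15,18,19,22,23,26,27,30,31): 0⊕1⊕0⊕0⊕0⊕0⊕0⊕0⊕1⊕0⊕0⊕0⊕1⊕0⊕1⊕0 = 0
s4 (pos 4,5,6,7,12,13,14,15,20,21,22,23,28,29,30,31): 1⊕1⊕0⊕0⊕0⊕1⊕0⊕0⊕0⊕1⊕0⊕0⊕0⊕0⊕1⊕0 = 1
s8 (pos 8,9,10,11,12,13,14,15,24,25,26,27,28,29,30,31): 1⊕0⊕0⊕0⊕0⊕1⊕0⊕0⊕0⊕1⊕1⊕0⊕0⊕0⊕1⊕0 = 1
s16 (pos 16,17,18,19,20,21,22,23,24,25,26,27,28,29,30,31): 1⊕0⊕1⊕0⊕0⊕1⊕0⊕0⊕0⊕1⊕1⊕0⊕0⊕0⊕1⊕0 = 0
Syndrome s16…s1 = 01101 → error at position 13.
Flip position 13: 0011100100001001010010001100010 → 0011100100000001010010001100010

0011100100000001010010001100010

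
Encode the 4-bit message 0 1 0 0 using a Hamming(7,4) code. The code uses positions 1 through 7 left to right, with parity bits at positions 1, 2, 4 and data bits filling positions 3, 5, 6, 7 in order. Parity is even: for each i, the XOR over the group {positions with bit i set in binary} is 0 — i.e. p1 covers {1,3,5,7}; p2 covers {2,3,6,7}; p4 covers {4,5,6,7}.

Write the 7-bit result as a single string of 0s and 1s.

1001100

Place data at non-parity positions: p1 p2 0 p4 1 0 0
p1 (pos 1,3,5,7): XOR of data positions = 0⊕1⊕0 = 1
p2 (pos 2,3,6,7): XOR of data positions = 0⊕0⊕0 = 0
p4 (pos 4,5,6,7): XOR of data positions = 1⊕0⊕0 = 1
Codeword: 1001100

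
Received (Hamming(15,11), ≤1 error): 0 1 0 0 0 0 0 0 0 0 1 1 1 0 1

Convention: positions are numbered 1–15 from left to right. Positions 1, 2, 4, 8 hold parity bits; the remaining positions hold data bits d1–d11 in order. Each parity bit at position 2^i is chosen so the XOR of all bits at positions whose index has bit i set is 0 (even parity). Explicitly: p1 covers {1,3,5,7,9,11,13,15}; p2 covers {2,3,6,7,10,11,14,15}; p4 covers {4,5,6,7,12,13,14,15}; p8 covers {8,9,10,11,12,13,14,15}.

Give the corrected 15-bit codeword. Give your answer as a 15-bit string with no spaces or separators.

s1 (pos 1,3,5,7,9,11,13,15): 0⊕0⊕0⊕0⊕0⊕1⊕1⊕1 = 1
s2 (pos 2,3,6,7,10,11,14,15): 1⊕0⊕0⊕0⊕0⊕1⊕0⊕1 = 1
s4 (pos 4,5,6,7,12,13,14,15): 0⊕0⊕0⊕0⊕1⊕1⊕0⊕1 = 1
s8 (pos 8,9,10,11,12,13,14,15): 0⊕0⊕0⊕1⊕1⊕1⊕0⊕1 = 0
Syndrome s8…s1 = 0111 → error at position 7.
Flip position 7: 010000000011101 → 010000100011101

010000100011101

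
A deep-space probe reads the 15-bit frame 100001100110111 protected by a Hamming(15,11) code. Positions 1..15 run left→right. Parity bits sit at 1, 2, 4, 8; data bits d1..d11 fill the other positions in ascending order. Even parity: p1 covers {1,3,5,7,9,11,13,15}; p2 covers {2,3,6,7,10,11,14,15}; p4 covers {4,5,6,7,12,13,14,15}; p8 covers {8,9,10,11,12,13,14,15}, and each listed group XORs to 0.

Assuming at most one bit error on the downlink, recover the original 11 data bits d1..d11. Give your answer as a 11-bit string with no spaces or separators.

s1 (pos 1,3,5,7,9,11,13,15): 1⊕0⊕0⊕1⊕0⊕1⊕1⊕1 = 1
s2 (pos 2,3,6,7,10,11,14,15): 0⊕0⊕1⊕1⊕1⊕1⊕1⊕1 = 0
s4 (pos 4,5,6,7,12,13,14,15): 0⊕0⊕1⊕1⊕0⊕1⊕1⊕1 = 1
s8 (pos 8,9,10,11,12,13,14,15): 0⊕0⊕1⊕1⊕0⊕1⊕1⊕1 = 1
Syndrome s8…s1 = 1101 → error at position 13.
Flip position 13: 100001100110111 → 100001100110011
Read data bits from positions 3,5,6,7,9,10,11,12,13,14,15: 00110110011

00110110011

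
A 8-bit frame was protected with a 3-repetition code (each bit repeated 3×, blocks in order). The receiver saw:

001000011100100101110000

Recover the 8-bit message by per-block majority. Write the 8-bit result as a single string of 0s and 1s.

Block 1 (001): 1 one → 0
Block 2 (000): 0 ones → 0
Block 3 (011): 2 ones → 1
Block 4 (100): 1 one → 0
Block 5 (100): 1 one → 0
Block 6 (101): 2 ones → 1
Block 7 (110): 2 ones → 1
Block 8 (000): 0 ones → 0

00100110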